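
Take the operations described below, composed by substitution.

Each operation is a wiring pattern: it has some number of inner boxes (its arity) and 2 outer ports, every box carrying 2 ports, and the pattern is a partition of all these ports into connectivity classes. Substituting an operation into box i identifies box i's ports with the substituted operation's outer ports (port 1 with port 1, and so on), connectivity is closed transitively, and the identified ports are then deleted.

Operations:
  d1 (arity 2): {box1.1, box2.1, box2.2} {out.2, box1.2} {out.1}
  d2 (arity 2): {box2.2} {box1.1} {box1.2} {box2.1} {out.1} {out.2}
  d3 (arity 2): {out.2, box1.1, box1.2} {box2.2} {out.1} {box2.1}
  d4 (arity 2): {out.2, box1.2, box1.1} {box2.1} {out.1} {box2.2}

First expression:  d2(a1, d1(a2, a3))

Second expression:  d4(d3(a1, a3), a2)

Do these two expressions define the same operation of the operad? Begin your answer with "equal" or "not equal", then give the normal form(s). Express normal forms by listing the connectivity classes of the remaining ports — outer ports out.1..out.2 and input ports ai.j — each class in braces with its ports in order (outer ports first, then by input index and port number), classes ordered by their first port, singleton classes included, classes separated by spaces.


The first expression reduces to {out.1} {out.2} {a1.1} {a1.2} {a2.1, a3.1, a3.2} {a2.2}
The second expression reduces to {out.1} {out.2, a1.1, a1.2} {a2.1} {a2.2} {a3.1} {a3.2}
The forms do not match — not equal.

not equal: they reduce to {out.1} {out.2} {a1.1} {a1.2} {a2.1, a3.1, a3.2} {a2.2} and {out.1} {out.2, a1.1, a1.2} {a2.1} {a2.2} {a3.1} {a3.2}


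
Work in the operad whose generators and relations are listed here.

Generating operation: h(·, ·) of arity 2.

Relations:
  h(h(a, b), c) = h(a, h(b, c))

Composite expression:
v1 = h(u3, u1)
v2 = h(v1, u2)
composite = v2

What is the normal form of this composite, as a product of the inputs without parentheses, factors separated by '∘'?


u3 ∘ u1 ∘ u2

The h-tree's shape is irrelevant; the u-reading-order decides.
h(u3, u1) flattens to u3 ∘ u1
h(h(u3, u1), u2) flattens to u3 ∘ u1 ∘ u2


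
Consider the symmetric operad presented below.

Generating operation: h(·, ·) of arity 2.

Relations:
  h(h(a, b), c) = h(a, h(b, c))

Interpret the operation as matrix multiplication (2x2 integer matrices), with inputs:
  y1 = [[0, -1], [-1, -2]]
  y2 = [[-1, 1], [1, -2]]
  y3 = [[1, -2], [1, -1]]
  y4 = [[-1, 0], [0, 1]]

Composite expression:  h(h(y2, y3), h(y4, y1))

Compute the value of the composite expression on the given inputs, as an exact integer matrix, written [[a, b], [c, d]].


h(y2, y3) = [[0, 1], [-1, 0]]
h(y4, y1) = [[0, 1], [-1, -2]]
h(h(y2, y3), h(y4, y1)) = [[-1, -2], [0, -1]]

[[-1, -2], [0, -1]]


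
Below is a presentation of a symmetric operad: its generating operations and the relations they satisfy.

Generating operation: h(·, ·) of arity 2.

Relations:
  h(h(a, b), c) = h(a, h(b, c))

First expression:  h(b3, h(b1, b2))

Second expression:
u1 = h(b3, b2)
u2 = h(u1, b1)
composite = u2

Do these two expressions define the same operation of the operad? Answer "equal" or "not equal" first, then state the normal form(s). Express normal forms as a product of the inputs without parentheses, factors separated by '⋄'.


In normal form, the first expression is b3 ⋄ b1 ⋄ b2
In normal form, the second expression is b3 ⋄ b2 ⋄ b1
Distinct normal forms: not equal.

not equal; first: b3 ⋄ b1 ⋄ b2; second: b3 ⋄ b2 ⋄ b1


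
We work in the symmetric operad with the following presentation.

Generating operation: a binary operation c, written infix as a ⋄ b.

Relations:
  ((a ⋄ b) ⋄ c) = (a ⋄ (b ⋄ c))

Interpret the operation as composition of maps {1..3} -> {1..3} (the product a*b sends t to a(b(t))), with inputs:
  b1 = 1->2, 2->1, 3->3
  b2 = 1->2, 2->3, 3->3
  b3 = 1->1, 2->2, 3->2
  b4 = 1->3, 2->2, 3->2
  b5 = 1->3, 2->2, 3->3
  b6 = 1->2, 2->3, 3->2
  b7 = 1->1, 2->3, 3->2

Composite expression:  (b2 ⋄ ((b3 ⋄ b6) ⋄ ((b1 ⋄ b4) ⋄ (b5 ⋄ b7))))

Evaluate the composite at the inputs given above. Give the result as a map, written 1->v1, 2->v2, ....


1->3, 2->3, 3->3

(b3 ⋄ b6) = 1->2, 2->2, 3->2
(b1 ⋄ b4) = 1->3, 2->1, 3->1
(b5 ⋄ b7) = 1->3, 2->3, 3->2
((b1 ⋄ b4) ⋄ (b5 ⋄ b7)) = 1->1, 2->1, 3->1
((b3 ⋄ b6) ⋄ ((b1 ⋄ b4) ⋄ (b5 ⋄ b7))) = 1->2, 2->2, 3->2
(b2 ⋄ ((b3 ⋄ b6) ⋄ ((b1 ⋄ b4) ⋄ (b5 ⋄ b7)))) = 1->3, 2->3, 3->3


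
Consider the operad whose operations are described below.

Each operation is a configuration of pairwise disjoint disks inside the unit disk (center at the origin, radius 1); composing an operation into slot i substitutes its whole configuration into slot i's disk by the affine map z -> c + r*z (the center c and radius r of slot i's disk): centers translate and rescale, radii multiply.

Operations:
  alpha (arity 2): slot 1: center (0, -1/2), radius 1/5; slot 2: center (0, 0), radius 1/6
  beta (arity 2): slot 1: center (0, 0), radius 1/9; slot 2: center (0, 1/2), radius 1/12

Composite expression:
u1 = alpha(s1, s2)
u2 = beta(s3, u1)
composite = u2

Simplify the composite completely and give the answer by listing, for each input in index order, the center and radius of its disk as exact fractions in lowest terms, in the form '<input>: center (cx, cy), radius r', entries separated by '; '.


s1: center (0, 11/24), radius 1/60; s2: center (0, 1/2), radius 1/72; s3: center (0, 0), radius 1/9

Only the slot chain above each s matters under beta; compose those maps.
s3 passes through 1 substitution, ending at center (0, 0), radius 1/9
s1 passes through 2 substitutions, ending at center (0, 11/24), radius 1/60
s2 passes through 2 substitutions, ending at center (0, 1/2), radius 1/72


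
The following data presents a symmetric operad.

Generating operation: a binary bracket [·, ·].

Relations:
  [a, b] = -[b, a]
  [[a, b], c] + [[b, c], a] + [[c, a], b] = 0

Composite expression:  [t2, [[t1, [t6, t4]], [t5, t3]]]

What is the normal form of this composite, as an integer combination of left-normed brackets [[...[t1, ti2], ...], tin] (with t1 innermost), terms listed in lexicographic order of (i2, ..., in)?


-[[[[[t1, t4], t6], t3], t5], t2] + [[[[[t1, t4], t6], t5], t3], t2] + [[[[[t1, t6], t4], t3], t5], t2] - [[[[[t1, t6], t4], t5], t3], t2]

Skip Jacobi rewriting: expand, keep t1-initial words, read off terms.
Composite bracket: [t2, [[t1, [t6, t4]], [t5, t3]]]
Each bracket splits as ab - ba, giving 32 signed words (2^5 = 32).
Words beginning with t1 determine it all:
  t1t4t6t3t5t2 appears with sign -1, giving the term -[[[[[t1, t4], t6], t3], t5], t2]
  t1t4t6t5t3t2 appears with sign +1, giving the term +[[[[[t1, t4], t6], t5], t3], t2]
  t1t6t4t3t5t2 appears with sign +1, giving the term +[[[[[t1, t6], t4], t3], t5], t2]
  t1t6t4t5t3t2 appears with sign -1, giving the term -[[[[[t1, t6], t4], t5], t3], t2]


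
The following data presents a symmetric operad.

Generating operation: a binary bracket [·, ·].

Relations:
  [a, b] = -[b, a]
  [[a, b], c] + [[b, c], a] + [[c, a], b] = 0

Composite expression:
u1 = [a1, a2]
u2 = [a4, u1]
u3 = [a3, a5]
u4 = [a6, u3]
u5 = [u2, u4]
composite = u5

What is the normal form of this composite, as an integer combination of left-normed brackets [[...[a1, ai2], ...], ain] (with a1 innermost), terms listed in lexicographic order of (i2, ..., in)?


Antisymmetry and Jacobi reduce to a1-anchored left-normed brackets.
Composite bracket: [[a4, [a1, a2]], [a6, [a3, a5]]]
Expanding via [a, b] = ab - ba: 32 signed words (2^5 = 32).
Only words starting with a1 matter:
  word a1a2a4a3a5a6 has sign +1, contributing +[[[[[a1, a2], a4], a3], a5], a6]
  word a1a2a4a5a3a6 has sign -1, contributing -[[[[[a1, a2], a4], a5], a3], a6]
  word a1a2a4a6a3a5 has sign -1, contributing -[[[[[a1, a2], a4], a6], a3], a5]
  word a1a2a4a6a5a3 has sign +1, contributing +[[[[[a1, a2], a4], a6], a5], a3]

[[[[[a1, a2], a4], a3], a5], a6] - [[[[[a1, a2], a4], a5], a3], a6] - [[[[[a1, a2], a4], a6], a3], a5] + [[[[[a1, a2], a4], a6], a5], a3]


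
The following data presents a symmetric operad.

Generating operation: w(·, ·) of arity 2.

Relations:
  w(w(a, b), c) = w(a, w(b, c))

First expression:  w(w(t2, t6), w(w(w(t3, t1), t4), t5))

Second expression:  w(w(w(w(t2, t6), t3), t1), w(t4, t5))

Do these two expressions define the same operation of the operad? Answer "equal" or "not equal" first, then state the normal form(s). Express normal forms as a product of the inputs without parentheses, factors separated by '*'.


In normal form, the first expression is t2 * t6 * t3 * t1 * t4 * t5
In normal form, the second expression is t2 * t6 * t3 * t1 * t4 * t5
Same normal form: equal.

equal — both sides give t2 * t6 * t3 * t1 * t4 * t5


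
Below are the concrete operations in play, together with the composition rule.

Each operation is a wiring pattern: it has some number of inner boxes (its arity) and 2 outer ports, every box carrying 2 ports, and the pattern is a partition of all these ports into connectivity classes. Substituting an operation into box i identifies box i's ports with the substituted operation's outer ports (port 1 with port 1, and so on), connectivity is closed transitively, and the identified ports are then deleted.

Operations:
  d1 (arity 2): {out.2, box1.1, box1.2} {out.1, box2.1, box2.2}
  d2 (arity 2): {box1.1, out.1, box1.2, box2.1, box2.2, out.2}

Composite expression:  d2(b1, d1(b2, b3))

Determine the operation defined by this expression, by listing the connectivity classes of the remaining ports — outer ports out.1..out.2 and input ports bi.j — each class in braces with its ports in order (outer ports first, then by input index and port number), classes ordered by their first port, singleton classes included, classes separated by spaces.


After gluing at d2, chains via deleted ports link the b-ports.
composing d1 on (b2, b3), with out.j its own outer ports: {out.1, b3.1, b3.2} {out.2, b2.1, b2.2}
composing d2 on (b1, b2, b3), with out.j its own outer ports: {out.1, out.2, b1.1, b1.2, b2.1, b2.2, b3.1, b3.2}

{out.1, out.2, b1.1, b1.2, b2.1, b2.2, b3.1, b3.2}


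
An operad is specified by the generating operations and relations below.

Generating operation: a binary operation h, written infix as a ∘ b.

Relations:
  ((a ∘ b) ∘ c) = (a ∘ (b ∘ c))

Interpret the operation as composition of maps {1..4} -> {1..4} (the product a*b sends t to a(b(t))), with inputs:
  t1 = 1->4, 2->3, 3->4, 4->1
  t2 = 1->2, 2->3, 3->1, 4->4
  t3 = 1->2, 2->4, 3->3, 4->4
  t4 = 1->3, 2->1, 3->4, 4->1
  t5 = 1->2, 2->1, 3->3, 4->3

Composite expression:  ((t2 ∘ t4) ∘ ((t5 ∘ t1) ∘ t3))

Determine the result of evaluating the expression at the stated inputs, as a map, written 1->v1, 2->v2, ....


1->4, 2->2, 3->4, 4->2

(t2 ∘ t4) = 1->1, 2->2, 3->4, 4->2
(t5 ∘ t1) = 1->3, 2->3, 3->3, 4->2
((t5 ∘ t1) ∘ t3) = 1->3, 2->2, 3->3, 4->2
((t2 ∘ t4) ∘ ((t5 ∘ t1) ∘ t3)) = 1->4, 2->2, 3->4, 4->2


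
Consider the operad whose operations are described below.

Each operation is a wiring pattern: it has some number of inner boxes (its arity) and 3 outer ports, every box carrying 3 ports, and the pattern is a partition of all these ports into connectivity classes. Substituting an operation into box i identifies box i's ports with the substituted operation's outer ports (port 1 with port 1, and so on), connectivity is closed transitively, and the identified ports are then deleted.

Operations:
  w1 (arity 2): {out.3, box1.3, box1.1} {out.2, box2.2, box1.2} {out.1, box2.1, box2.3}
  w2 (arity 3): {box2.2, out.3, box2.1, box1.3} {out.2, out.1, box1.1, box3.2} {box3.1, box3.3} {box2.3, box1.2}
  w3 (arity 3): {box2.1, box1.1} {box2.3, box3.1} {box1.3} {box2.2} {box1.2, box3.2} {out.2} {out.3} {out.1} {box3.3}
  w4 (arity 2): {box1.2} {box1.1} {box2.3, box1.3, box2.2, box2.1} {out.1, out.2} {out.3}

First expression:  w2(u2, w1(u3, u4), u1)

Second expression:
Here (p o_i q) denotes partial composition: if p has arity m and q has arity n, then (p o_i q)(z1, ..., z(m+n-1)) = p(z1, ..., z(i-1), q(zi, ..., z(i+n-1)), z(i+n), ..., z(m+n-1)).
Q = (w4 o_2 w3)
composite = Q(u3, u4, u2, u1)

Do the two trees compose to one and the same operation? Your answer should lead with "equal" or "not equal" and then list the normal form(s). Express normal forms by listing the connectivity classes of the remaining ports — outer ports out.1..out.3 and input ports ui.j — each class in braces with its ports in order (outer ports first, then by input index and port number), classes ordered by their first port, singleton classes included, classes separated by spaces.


not equal — first {out.1, out.2, u1.2, u2.1} {out.3, u2.3, u3.2, u4.1, u4.2, u4.3} {u1.1, u1.3} {u2.2, u3.1, u3.3}, second {out.1, out.2} {out.3} {u1.1, u2.3} {u1.2, u4.2} {u1.3} {u2.1, u4.1} {u2.2} {u3.1} {u3.2} {u3.3} {u4.3}

Reducing the first expression gives {out.1, out.2, u1.2, u2.1} {out.3, u2.3, u3.2, u4.1, u4.2, u4.3} {u1.1, u1.3} {u2.2, u3.1, u3.3}
Reducing the second expression gives {out.1, out.2} {out.3} {u1.1, u2.3} {u1.2, u4.2} {u1.3} {u2.1, u4.1} {u2.2} {u3.1} {u3.2} {u3.3} {u4.3}
No match — not equal.


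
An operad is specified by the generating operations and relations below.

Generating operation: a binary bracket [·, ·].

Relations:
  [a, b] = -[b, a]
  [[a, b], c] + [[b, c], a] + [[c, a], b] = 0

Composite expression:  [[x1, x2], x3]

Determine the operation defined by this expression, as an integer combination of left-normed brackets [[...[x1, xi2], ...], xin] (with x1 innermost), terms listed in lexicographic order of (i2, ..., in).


[[x1, x2], x3]

Antisymmetry and Jacobi reduce to x1-anchored left-normed brackets.
Composite bracket: [[x1, x2], x3]
Under [a, b] = ab - ba we get 4 signed associative words (2^2 = 4).
The x1-initial words carry the normal form:
  the word x1x2x3 carries sign +1 and contributes +[[x1, x2], x3]


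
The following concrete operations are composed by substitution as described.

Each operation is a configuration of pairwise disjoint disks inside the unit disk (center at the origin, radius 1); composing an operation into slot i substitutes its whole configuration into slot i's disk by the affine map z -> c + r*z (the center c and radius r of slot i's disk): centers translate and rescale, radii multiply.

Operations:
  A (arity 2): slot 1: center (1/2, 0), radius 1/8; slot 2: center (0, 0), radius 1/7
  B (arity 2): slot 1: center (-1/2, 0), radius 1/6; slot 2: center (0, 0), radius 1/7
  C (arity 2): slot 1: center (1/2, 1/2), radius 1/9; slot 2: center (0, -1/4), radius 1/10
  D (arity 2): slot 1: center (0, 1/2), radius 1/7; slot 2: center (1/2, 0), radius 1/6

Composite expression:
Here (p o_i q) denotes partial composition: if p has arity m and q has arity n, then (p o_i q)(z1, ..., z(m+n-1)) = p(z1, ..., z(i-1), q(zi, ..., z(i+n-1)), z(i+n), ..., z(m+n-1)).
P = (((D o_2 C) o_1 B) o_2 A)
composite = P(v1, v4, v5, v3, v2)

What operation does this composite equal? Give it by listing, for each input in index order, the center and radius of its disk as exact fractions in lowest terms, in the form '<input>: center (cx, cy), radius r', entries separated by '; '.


Only the slot chain above each v matters under D; compose those maps.
v1 passes through 2 substitutions, ending at center (-1/14, 1/2), radius 1/42
v4 passes through 3 substitutions, ending at center (1/98, 1/2), radius 1/392
v5 passes through 3 substitutions, ending at center (0, 1/2), radius 1/343
v3 passes through 2 substitutions, ending at center (7/12, 1/12), radius 1/54
v2 passes through 2 substitutions, ending at center (1/2, -1/24), radius 1/60

v1: center (-1/14, 1/2), radius 1/42; v2: center (1/2, -1/24), radius 1/60; v3: center (7/12, 1/12), radius 1/54; v4: center (1/98, 1/2), radius 1/392; v5: center (0, 1/2), radius 1/343


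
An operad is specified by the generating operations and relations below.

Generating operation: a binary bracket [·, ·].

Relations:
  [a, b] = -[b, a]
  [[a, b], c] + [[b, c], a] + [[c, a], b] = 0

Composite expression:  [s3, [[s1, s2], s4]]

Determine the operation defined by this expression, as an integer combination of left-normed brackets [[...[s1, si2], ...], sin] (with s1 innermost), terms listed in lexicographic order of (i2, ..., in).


-[[[s1, s2], s4], s3]

Antisymmetry and Jacobi reduce to s1-anchored left-normed brackets.
Composite bracket: [s3, [[s1, s2], s4]]
Applying ab - ba throughout gives 8 signed words (2^3 = 8).
Only words starting with s1 matter:
  the word s1s2s4s3 carries sign -1 and contributes -[[[s1, s2], s4], s3]


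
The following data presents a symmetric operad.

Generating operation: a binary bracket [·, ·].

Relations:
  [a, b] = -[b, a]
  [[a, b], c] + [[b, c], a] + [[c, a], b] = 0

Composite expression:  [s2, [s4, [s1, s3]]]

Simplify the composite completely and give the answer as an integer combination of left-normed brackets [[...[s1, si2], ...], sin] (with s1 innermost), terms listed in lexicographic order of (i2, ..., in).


[[[s1, s3], s4], s2]


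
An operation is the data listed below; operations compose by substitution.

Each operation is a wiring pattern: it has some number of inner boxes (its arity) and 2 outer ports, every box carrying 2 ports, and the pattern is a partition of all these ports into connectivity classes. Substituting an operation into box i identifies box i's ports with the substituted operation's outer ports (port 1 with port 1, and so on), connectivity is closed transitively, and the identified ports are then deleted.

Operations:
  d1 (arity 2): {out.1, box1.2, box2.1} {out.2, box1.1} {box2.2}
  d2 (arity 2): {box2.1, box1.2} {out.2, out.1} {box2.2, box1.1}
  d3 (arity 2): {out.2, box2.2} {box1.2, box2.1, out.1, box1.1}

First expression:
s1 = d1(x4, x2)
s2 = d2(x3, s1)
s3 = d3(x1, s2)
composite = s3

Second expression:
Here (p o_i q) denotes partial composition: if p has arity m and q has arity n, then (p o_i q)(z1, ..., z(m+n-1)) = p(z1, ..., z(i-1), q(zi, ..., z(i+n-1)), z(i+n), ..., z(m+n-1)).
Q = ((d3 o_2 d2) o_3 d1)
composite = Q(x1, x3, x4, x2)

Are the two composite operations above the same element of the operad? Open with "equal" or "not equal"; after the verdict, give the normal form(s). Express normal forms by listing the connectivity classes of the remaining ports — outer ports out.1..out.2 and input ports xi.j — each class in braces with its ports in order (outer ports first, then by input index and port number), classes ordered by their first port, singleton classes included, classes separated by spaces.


The first composite normalizes to {out.1, out.2, x1.1, x1.2} {x2.1, x3.2, x4.2} {x2.2} {x3.1, x4.1}
The second composite normalizes to {out.1, out.2, x1.1, x1.2} {x2.1, x3.2, x4.2} {x2.2} {x3.1, x4.1}
The normal forms match — equal.

equal: each reduces to {out.1, out.2, x1.1, x1.2} {x2.1, x3.2, x4.2} {x2.2} {x3.1, x4.1}


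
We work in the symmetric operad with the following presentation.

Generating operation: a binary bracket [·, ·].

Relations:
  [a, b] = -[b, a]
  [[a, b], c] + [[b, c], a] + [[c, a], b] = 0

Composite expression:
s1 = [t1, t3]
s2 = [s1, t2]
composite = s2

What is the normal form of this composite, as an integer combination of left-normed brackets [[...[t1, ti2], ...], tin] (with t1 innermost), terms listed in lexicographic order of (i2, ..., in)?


[[t1, t3], t2]


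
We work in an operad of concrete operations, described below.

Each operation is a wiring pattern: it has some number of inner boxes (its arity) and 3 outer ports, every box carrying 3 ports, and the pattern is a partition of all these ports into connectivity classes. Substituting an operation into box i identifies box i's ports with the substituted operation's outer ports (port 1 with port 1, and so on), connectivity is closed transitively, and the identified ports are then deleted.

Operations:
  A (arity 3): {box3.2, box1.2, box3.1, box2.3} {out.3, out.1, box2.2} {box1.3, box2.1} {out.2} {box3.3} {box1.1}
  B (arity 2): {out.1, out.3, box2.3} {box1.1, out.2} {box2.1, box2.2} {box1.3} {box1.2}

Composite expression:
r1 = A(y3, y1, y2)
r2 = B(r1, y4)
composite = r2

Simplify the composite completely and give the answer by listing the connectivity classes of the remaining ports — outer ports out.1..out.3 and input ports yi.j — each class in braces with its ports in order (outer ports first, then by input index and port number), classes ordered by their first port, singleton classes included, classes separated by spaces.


Connectivity passes through glued B-boundaries; trace each wire chain.
stage A: inputs (y3, y1, y2), connectivity {out.1, out.3, y1.2} {out.2} {y1.1, y3.3} {y1.3, y2.1, y2.2, y3.2} {y2.3} {y3.1}, out.j its boundary
stage B: inputs (y3, y1, y2, y4), connectivity {out.1, out.3, y4.3} {out.2, y1.2} {y1.1, y3.3} {y1.3, y2.1, y2.2, y3.2} {y2.3} {y3.1} {y4.1, y4.2}, out.j its boundary

{out.1, out.3, y4.3} {out.2, y1.2} {y1.1, y3.3} {y1.3, y2.1, y2.2, y3.2} {y2.3} {y3.1} {y4.1, y4.2}


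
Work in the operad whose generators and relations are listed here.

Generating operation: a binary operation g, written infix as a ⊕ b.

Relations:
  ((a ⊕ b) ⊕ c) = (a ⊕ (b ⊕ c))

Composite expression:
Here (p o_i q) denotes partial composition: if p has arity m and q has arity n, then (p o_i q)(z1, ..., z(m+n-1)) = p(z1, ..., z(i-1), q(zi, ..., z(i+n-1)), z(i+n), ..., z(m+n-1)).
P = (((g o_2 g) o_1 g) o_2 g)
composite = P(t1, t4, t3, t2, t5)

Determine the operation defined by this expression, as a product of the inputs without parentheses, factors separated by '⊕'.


Associativity of g dissolves the nesting; only the t-input order survives.
(t4 ⊕ t3) unparenthesizes to t4 ⊕ t3
(t1 ⊕ (t4 ⊕ t3)) unparenthesizes to t1 ⊕ t4 ⊕ t3
(t2 ⊕ t5) unparenthesizes to t2 ⊕ t5
((t1 ⊕ (t4 ⊕ t3)) ⊕ (t2 ⊕ t5)) unparenthesizes to t1 ⊕ t4 ⊕ t3 ⊕ t2 ⊕ t5

t1 ⊕ t4 ⊕ t3 ⊕ t2 ⊕ t5


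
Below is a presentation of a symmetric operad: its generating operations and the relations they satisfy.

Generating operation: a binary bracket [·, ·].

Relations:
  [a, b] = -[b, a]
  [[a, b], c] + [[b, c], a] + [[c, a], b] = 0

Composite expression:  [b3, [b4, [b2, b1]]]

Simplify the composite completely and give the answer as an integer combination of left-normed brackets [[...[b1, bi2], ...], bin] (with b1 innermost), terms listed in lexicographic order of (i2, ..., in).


-[[[b1, b2], b4], b3]

Left-normed coefficients sit on the b1-initial expansion words.
Composite bracket: [b3, [b4, [b2, b1]]]
Each bracket splits as ab - ba, giving 8 signed words (2^3 = 8).
Words beginning with b1 determine it all:
  sign of b1b2b4b3 is -1, so it contributes -[[[b1, b2], b4], b3]


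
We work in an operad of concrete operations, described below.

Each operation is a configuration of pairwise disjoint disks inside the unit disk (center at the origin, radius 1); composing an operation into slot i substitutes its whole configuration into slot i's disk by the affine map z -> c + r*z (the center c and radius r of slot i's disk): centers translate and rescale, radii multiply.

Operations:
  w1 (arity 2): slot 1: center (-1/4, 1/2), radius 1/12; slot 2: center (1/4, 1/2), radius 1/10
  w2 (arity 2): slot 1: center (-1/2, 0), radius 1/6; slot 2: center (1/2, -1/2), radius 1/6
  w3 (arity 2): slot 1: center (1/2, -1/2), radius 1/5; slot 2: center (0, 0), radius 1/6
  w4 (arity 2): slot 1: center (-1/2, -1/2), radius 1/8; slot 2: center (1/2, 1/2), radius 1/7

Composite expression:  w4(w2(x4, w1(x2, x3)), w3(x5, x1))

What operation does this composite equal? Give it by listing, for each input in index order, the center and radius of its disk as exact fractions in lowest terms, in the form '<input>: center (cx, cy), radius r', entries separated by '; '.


x1: center (1/2, 1/2), radius 1/42; x2: center (-85/192, -53/96), radius 1/576; x3: center (-83/192, -53/96), radius 1/480; x4: center (-9/16, -1/2), radius 1/48; x5: center (4/7, 3/7), radius 1/35

Only the slot chain above each x matters under w4; compose those maps.
tracing x4 down its 2-map path: center (-9/16, -1/2), radius 1/48
tracing x2 down its 3-map path: center (-85/192, -53/96), radius 1/576
tracing x3 down its 3-map path: center (-83/192, -53/96), radius 1/480
tracing x5 down its 2-map path: center (4/7, 3/7), radius 1/35
tracing x1 down its 2-map path: center (1/2, 1/2), radius 1/42


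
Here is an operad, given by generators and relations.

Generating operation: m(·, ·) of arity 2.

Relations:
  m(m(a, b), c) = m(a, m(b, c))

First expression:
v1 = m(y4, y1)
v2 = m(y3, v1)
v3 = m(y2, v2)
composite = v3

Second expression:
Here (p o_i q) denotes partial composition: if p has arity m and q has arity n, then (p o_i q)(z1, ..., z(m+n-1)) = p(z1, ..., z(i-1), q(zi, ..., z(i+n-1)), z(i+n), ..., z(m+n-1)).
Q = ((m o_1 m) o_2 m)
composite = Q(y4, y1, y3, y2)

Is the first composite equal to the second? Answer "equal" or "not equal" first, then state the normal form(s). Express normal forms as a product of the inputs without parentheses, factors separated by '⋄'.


not equal: they reduce to y2 ⋄ y3 ⋄ y4 ⋄ y1 and y4 ⋄ y1 ⋄ y3 ⋄ y2

The first composite normalizes to y2 ⋄ y3 ⋄ y4 ⋄ y1
The second composite normalizes to y4 ⋄ y1 ⋄ y3 ⋄ y2
Distinct normal forms: not equal.


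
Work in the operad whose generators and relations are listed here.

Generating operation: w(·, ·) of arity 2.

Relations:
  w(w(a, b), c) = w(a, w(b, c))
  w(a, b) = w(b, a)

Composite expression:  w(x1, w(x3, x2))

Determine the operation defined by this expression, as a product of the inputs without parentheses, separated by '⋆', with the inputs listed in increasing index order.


x1 ⋆ x2 ⋆ x3

Key point: w commutes, so take the x-inputs in any fixed order.
w(x3, x2) reduces to x3 ⋆ x2
w(x1, w(x3, x2)) reduces to x1 ⋆ x3 ⋆ x2
reordering the factors by index: x1 ⋆ x2 ⋆ x3


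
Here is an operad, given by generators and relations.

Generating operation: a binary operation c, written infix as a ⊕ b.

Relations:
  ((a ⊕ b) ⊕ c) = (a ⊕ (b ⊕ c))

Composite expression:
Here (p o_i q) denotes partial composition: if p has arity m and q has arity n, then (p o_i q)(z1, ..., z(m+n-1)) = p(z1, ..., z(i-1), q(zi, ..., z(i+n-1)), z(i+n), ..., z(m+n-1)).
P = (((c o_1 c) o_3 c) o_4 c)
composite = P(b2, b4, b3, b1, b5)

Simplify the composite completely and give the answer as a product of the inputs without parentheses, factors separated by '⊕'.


Under associativity of c, the answer is the b's in reading order.
(b2 ⊕ b4) spells out as b2 ⊕ b4
(b1 ⊕ b5) spells out as b1 ⊕ b5
(b3 ⊕ (b1 ⊕ b5)) spells out as b3 ⊕ b1 ⊕ b5
((b2 ⊕ b4) ⊕ (b3 ⊕ (b1 ⊕ b5))) spells out as b2 ⊕ b4 ⊕ b3 ⊕ b1 ⊕ b5

b2 ⊕ b4 ⊕ b3 ⊕ b1 ⊕ b5


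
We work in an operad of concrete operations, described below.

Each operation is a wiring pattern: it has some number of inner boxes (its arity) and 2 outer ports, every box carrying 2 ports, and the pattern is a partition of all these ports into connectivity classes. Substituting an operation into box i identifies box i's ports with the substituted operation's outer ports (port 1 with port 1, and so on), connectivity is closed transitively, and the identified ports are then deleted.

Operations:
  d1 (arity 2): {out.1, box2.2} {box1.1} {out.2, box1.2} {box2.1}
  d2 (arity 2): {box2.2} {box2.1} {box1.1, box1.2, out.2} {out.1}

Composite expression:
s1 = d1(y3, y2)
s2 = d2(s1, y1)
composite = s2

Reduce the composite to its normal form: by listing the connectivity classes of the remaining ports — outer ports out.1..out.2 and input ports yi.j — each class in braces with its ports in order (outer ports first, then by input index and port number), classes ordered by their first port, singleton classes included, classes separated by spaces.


Two ports join when wires chain via d2-identified ports.
stage d1: inputs (y3, y2), connectivity {out.1, y2.2} {out.2, y3.2} {y2.1} {y3.1}, out.j its boundary
stage d2: inputs (y3, y2, y1), connectivity {out.1} {out.2, y2.2, y3.2} {y1.1} {y1.2} {y2.1} {y3.1}, out.j its boundary

{out.1} {out.2, y2.2, y3.2} {y1.1} {y1.2} {y2.1} {y3.1}


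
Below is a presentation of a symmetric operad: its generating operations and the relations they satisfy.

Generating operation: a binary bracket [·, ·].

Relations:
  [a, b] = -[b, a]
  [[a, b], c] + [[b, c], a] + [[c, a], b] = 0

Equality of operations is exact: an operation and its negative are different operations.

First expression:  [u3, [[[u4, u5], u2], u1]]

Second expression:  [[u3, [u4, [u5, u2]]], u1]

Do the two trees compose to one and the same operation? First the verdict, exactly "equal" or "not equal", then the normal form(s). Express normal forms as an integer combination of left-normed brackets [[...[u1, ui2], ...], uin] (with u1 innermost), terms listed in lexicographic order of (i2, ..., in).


not equal — first -[[[[u1, u2], u4], u5], u3] + [[[[u1, u2], u5], u4], u3] + [[[[u1, u4], u5], u2], u3] - [[[[u1, u5], u4], u2], u3], second [[[[u1, u2], u5], u4], u3] - [[[[u1, u3], u2], u5], u4] + [[[[u1, u3], u4], u2], u5] - [[[[u1, u3], u4], u5], u2] + [[[[u1, u3], u5], u2], u4] - [[[[u1, u4], u2], u5], u3] + [[[[u1, u4], u5], u2], u3] - [[[[u1, u5], u2], u4], u3]


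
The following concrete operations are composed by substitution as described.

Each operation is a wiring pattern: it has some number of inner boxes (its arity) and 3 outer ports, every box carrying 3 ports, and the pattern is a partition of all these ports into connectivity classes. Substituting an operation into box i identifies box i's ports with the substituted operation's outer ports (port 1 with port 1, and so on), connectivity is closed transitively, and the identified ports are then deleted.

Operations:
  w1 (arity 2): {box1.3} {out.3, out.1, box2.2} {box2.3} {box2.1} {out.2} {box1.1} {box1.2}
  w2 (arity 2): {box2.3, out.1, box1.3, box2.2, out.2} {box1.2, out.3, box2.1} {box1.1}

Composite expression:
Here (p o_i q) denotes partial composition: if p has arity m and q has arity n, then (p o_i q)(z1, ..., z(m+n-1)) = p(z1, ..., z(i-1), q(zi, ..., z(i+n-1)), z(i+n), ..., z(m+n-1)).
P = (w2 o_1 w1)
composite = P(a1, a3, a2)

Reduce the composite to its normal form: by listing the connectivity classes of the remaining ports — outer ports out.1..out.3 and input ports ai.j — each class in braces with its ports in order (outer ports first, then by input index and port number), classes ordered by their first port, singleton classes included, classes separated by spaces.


{out.1, out.2, a2.2, a2.3, a3.2} {out.3, a2.1} {a1.1} {a1.2} {a1.3} {a3.1} {a3.3}


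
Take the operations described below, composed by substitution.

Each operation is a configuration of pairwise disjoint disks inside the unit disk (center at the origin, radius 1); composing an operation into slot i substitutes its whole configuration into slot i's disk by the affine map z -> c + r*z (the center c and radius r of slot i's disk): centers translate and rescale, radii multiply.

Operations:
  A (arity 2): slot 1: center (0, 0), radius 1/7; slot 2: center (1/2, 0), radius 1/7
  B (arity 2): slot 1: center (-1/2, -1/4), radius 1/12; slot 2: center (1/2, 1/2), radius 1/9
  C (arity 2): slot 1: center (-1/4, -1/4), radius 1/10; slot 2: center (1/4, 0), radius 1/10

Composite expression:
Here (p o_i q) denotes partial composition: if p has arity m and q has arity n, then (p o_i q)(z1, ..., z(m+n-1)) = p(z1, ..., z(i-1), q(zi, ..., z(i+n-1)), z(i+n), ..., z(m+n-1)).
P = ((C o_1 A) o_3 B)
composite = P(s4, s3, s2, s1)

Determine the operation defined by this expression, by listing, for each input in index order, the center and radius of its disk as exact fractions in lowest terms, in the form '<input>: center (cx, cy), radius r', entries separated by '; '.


s1: center (3/10, 1/20), radius 1/90; s2: center (1/5, -1/40), radius 1/120; s3: center (-1/5, -1/4), radius 1/70; s4: center (-1/4, -1/4), radius 1/70


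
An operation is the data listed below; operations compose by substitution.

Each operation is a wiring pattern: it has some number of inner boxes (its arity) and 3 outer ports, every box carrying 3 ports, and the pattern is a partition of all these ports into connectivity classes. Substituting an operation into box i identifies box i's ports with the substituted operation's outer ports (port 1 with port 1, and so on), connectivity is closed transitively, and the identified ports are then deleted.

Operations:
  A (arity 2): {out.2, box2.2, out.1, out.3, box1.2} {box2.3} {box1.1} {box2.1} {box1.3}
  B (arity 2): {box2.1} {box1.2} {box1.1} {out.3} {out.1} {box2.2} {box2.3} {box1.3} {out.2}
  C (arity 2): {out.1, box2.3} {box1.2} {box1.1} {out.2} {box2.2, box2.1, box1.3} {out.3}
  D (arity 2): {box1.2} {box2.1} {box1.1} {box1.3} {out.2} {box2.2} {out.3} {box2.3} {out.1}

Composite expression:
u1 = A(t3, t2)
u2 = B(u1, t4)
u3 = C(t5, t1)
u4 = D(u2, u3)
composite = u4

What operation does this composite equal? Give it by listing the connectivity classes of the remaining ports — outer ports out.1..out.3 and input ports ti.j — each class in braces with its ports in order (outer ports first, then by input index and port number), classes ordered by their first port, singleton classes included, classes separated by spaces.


{out.1} {out.2} {out.3} {t1.1, t1.2, t5.3} {t1.3} {t2.1} {t2.2, t3.2} {t2.3} {t3.1} {t3.3} {t4.1} {t4.2} {t4.3} {t5.1} {t5.2}

After gluing at D, chains via deleted ports link the t-ports.
A over (t3, t2) gives {out.1, out.2, out.3, t2.2, t3.2} {t2.1} {t2.3} {t3.1} {t3.3}, out.j being that stage's outer ports
B over (t3, t2, t4) gives {out.1} {out.2} {out.3} {t2.1} {t2.2, t3.2} {t2.3} {t3.1} {t3.3} {t4.1} {t4.2} {t4.3}, out.j being that stage's outer ports
C over (t5, t1) gives {out.1, t1.3} {out.2} {out.3} {t1.1, t1.2, t5.3} {t5.1} {t5.2}, out.j being that stage's outer ports
D over (t3, t2, t4, t5, t1) gives {out.1} {out.2} {out.3} {t1.1, t1.2, t5.3} {t1.3} {t2.1} {t2.2, t3.2} {t2.3} {t3.1} {t3.3} {t4.1} {t4.2} {t4.3} {t5.1} {t5.2}, out.j being that stage's outer ports


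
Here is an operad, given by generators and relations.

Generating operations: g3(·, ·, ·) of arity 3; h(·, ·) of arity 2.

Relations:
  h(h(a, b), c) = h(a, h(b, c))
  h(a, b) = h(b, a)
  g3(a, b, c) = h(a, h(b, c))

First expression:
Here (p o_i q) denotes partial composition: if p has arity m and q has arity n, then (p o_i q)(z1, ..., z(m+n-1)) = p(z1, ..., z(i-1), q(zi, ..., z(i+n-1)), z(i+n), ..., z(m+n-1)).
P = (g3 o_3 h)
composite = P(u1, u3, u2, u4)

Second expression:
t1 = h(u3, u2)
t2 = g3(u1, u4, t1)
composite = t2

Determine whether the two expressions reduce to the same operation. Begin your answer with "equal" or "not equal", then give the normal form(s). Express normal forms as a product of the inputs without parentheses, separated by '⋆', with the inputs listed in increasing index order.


equal — both sides give u1 ⋆ u2 ⋆ u3 ⋆ u4

Reducing the first expression gives u1 ⋆ u2 ⋆ u3 ⋆ u4
Reducing the second expression gives u1 ⋆ u2 ⋆ u3 ⋆ u4
The forms coincide; equal.


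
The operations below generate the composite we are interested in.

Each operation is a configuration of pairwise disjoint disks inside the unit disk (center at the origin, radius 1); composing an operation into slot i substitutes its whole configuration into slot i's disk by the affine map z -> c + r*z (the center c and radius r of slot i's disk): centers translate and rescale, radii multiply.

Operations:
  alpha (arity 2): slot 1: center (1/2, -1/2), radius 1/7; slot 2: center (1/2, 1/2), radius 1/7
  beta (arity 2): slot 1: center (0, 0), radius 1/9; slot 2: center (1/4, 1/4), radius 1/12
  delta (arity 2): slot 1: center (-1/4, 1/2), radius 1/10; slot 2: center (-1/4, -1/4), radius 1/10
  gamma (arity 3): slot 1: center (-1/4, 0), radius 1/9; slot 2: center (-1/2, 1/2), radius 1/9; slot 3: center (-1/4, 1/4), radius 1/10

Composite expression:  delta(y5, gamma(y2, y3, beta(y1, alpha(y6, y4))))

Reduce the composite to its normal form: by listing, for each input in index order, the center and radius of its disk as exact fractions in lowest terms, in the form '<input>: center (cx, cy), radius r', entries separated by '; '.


Each y-disk chains the slot maps above it in delta; radii multiply.
y5 passes through 1 substitution, ending at center (-1/4, 1/2), radius 1/10
y2 passes through 2 substitutions, ending at center (-11/40, -1/4), radius 1/90
y3 passes through 2 substitutions, ending at center (-3/10, -1/5), radius 1/90
y1 passes through 3 substitutions, ending at center (-11/40, -9/40), radius 1/900
y6 passes through 4 substitutions, ending at center (-653/2400, -107/480), radius 1/8400
y4 passes through 4 substitutions, ending at center (-653/2400, -533/2400), radius 1/8400

y1: center (-11/40, -9/40), radius 1/900; y2: center (-11/40, -1/4), radius 1/90; y3: center (-3/10, -1/5), radius 1/90; y4: center (-653/2400, -533/2400), radius 1/8400; y5: center (-1/4, 1/2), radius 1/10; y6: center (-653/2400, -107/480), radius 1/8400


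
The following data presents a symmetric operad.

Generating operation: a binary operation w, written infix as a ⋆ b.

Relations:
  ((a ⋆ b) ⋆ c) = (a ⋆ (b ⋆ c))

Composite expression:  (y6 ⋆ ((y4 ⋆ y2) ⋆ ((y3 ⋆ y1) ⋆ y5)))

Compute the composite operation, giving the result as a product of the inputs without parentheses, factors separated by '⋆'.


y6 ⋆ y4 ⋆ y2 ⋆ y3 ⋆ y1 ⋆ y5


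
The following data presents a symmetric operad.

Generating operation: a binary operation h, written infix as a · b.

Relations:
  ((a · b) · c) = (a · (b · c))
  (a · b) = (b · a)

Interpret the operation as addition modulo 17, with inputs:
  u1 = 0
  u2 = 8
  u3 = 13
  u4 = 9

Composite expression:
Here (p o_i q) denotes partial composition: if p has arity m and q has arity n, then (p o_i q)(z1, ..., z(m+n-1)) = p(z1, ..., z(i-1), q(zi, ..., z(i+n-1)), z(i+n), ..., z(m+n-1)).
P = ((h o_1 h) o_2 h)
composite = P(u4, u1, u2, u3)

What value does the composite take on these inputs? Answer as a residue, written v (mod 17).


13 (mod 17)

(u1 · u2) = 8
(u4 · (u1 · u2)) = 0
((u4 · (u1 · u2)) · u3) = 13


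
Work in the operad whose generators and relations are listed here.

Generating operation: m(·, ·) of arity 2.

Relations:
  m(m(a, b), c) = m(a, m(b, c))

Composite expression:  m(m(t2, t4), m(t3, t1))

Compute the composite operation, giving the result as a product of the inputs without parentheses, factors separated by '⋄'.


The m-tree's shape is irrelevant; the t-reading-order decides.
m(t2, t4) reduces to t2 ⋄ t4
m(t3, t1) reduces to t3 ⋄ t1
m(m(t2, t4), m(t3, t1)) reduces to t2 ⋄ t4 ⋄ t3 ⋄ t1

t2 ⋄ t4 ⋄ t3 ⋄ t1


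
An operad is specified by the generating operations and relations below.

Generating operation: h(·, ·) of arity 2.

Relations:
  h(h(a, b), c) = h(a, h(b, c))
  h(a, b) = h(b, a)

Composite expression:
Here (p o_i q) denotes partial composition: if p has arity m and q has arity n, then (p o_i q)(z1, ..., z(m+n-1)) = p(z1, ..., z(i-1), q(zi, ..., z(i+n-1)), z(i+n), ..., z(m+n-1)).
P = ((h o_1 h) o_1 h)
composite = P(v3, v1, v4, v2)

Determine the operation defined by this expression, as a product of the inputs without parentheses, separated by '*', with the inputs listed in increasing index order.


v1 * v2 * v3 * v4

Shape and order are irrelevant to h; the v-input set decides.
h(v3, v1) linearizes to v3 * v1
h(h(v3, v1), v4) linearizes to v3 * v1 * v4
h(h(h(v3, v1), v4), v2) linearizes to v3 * v1 * v4 * v2
reordering the factors by index: v1 * v2 * v3 * v4


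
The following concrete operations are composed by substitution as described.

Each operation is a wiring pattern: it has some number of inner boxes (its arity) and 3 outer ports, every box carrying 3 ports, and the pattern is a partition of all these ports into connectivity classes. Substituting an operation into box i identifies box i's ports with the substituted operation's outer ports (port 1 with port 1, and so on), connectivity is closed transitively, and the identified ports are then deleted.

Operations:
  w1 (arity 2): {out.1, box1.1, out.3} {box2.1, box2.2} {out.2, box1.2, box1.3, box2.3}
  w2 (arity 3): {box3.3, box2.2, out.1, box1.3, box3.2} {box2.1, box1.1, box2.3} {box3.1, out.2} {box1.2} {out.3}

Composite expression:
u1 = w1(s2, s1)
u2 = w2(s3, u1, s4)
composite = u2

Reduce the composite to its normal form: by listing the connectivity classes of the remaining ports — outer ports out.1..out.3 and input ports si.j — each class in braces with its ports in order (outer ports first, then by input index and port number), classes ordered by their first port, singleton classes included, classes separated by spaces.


Treat the ports identified at w2 as solder joints: merge, then drop.
composing w1 on (s2, s1), with out.j its own outer ports: {out.1, out.3, s2.1} {out.2, s1.3, s2.2, s2.3} {s1.1, s1.2}
composing w2 on (s3, s2, s1, s4), with out.j its own outer ports: {out.1, s1.3, s2.2, s2.3, s3.3, s4.2, s4.3} {out.2, s4.1} {out.3} {s1.1, s1.2} {s2.1, s3.1} {s3.2}

{out.1, s1.3, s2.2, s2.3, s3.3, s4.2, s4.3} {out.2, s4.1} {out.3} {s1.1, s1.2} {s2.1, s3.1} {s3.2}
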